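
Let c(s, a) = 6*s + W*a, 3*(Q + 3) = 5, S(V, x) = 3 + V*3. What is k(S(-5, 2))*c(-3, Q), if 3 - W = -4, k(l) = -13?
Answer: 1066/3 ≈ 355.33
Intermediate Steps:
S(V, x) = 3 + 3*V
W = 7 (W = 3 - 1*(-4) = 3 + 4 = 7)
Q = -4/3 (Q = -3 + (⅓)*5 = -3 + 5/3 = -4/3 ≈ -1.3333)
c(s, a) = 6*s + 7*a
k(S(-5, 2))*c(-3, Q) = -13*(6*(-3) + 7*(-4/3)) = -13*(-18 - 28/3) = -13*(-82/3) = 1066/3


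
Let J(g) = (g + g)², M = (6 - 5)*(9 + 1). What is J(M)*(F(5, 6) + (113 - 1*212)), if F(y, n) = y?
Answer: -37600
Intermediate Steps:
M = 10 (M = 1*10 = 10)
J(g) = 4*g² (J(g) = (2*g)² = 4*g²)
J(M)*(F(5, 6) + (113 - 1*212)) = (4*10²)*(5 + (113 - 1*212)) = (4*100)*(5 + (113 - 212)) = 400*(5 - 99) = 400*(-94) = -37600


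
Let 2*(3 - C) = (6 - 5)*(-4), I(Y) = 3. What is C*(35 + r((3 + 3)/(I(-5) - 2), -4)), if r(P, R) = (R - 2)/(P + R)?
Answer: 160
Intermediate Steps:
r(P, R) = (-2 + R)/(P + R)
C = 5 (C = 3 - (6 - 5)*(-4)/2 = 3 - (-4)/2 = 3 - ½*(-4) = 3 + 2 = 5)
C*(35 + r((3 + 3)/(I(-5) - 2), -4)) = 5*(35 + (-2 - 4)/((3 + 3)/(3 - 2) - 4)) = 5*(35 - 6/(6/1 - 4)) = 5*(35 - 6/(6*1 - 4)) = 5*(35 - 6/(6 - 4)) = 5*(35 - 6/2) = 5*(35 + (½)*(-6)) = 5*(35 - 3) = 5*32 = 160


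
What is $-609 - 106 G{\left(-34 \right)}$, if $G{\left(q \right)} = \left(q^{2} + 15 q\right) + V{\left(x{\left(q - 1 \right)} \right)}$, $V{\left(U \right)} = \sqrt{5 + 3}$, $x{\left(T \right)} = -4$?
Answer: $-69085 - 212 \sqrt{2} \approx -69385.0$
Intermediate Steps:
$V{\left(U \right)} = 2 \sqrt{2}$ ($V{\left(U \right)} = \sqrt{8} = 2 \sqrt{2}$)
$G{\left(q \right)} = q^{2} + 2 \sqrt{2} + 15 q$ ($G{\left(q \right)} = \left(q^{2} + 15 q\right) + 2 \sqrt{2} = q^{2} + 2 \sqrt{2} + 15 q$)
$-609 - 106 G{\left(-34 \right)} = -609 - 106 \left(\left(-34\right)^{2} + 2 \sqrt{2} + 15 \left(-34\right)\right) = -609 - 106 \left(1156 + 2 \sqrt{2} - 510\right) = -609 - 106 \left(646 + 2 \sqrt{2}\right) = -609 - \left(68476 + 212 \sqrt{2}\right) = -69085 - 212 \sqrt{2}$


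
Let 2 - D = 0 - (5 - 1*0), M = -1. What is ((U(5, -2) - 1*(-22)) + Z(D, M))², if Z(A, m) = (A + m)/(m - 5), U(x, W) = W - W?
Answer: 441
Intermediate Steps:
U(x, W) = 0
D = 7 (D = 2 - (0 - (5 - 1*0)) = 2 - (0 - (5 + 0)) = 2 - (0 - 1*5) = 2 - (0 - 5) = 2 - 1*(-5) = 2 + 5 = 7)
Z(A, m) = (A + m)/(-5 + m)
((U(5, -2) - 1*(-22)) + Z(D, M))² = ((0 - 1*(-22)) + (7 - 1)/(-5 - 1))² = ((0 + 22) + 6/(-6))² = (22 - ⅙*6)² = (22 - 1)² = 21² = 441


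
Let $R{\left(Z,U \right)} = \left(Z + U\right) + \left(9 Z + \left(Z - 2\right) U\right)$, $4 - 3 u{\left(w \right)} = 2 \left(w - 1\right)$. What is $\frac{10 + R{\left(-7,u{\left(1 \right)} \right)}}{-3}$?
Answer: $\frac{212}{9} \approx 23.556$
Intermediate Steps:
$u{\left(w \right)} = 2 - \frac{2 w}{3}$ ($u{\left(w \right)} = \frac{4}{3} - \frac{2 \left(w - 1\right)}{3} = \frac{4}{3} - \frac{2 \left(-1 + w\right)}{3} = \frac{4}{3} - \frac{-2 + 2 w}{3} = \frac{4}{3} - \left(- \frac{2}{3} + \frac{2 w}{3}\right) = 2 - \frac{2 w}{3}$)
$R{\left(Z,U \right)} = U + 10 Z + U \left(-2 + Z\right)$ ($R{\left(Z,U \right)} = \left(U + Z\right) + \left(9 Z + \left(-2 + Z\right) U\right) = \left(U + Z\right) + \left(9 Z + U \left(-2 + Z\right)\right) = U + 10 Z + U \left(-2 + Z\right)$)
$\frac{10 + R{\left(-7,u{\left(1 \right)} \right)}}{-3} = \frac{10 + \left(- (2 - \frac{2}{3}) + 10 \left(-7\right) + \left(2 - \frac{2}{3}\right) \left(-7\right)\right)}{-3} = \left(10 - \left(\frac{214}{3} - \left(2 - \frac{2}{3}\right) \left(-7\right)\right)\right) \left(- \frac{1}{3}\right) = \left(10 - \frac{242}{3}\right) \left(- \frac{1}{3}\right) = \left(- \frac{212}{3}\right) \left(- \frac{1}{3}\right) = \frac{212}{9}$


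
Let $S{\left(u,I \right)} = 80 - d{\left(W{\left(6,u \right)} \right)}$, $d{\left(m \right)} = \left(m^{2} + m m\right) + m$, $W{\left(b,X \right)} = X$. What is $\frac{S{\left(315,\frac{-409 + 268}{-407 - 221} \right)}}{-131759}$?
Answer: $\frac{198685}{131759} \approx 1.5079$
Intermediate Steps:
$d{\left(m \right)} = m + 2 m^{2}$ ($d{\left(m \right)} = \left(m^{2} + m^{2}\right) + m = 2 m^{2} + m = m + 2 m^{2}$)
$S{\left(u,I \right)} = 80 - u \left(1 + 2 u\right)$
$\frac{S{\left(315,\frac{-409 + 268}{-407 - 221} \right)}}{-131759} = \frac{80 - 315 \left(1 + 2 \cdot 315\right)}{-131759} = \left(80 - 315 \left(1 + 630\right)\right) \left(- \frac{1}{131759}\right) = \left(80 - 315 \cdot 631\right) \left(- \frac{1}{131759}\right) = \left(80 - 198765\right) \left(- \frac{1}{131759}\right) = \left(-198685\right) \left(- \frac{1}{131759}\right) = \frac{198685}{131759}$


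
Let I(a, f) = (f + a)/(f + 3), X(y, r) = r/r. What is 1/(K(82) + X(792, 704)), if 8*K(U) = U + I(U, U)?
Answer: 340/3907 ≈ 0.087023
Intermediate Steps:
X(y, r) = 1
I(a, f) = (a + f)/(3 + f)
K(U) = U/8 + U/(4*(3 + U)) (K(U) = (U + (U + U)/(3 + U))/8 = (U + (2*U)/(3 + U))/8 = (U + 2*U/(3 + U))/8 = U/8 + U/(4*(3 + U)))
1/(K(82) + X(792, 704)) = 1/((⅛)*82*(5 + 82)/(3 + 82) + 1) = 1/((⅛)*82*87/85 + 1) = 1/((⅛)*82*(1/85)*87 + 1) = 1/(3567/340 + 1) = 1/(3907/340) = 340/3907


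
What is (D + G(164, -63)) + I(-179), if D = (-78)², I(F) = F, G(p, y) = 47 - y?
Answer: 6015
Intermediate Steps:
D = 6084
(D + G(164, -63)) + I(-179) = (6084 + (47 - 1*(-63))) - 179 = (6084 + (47 + 63)) - 179 = (6084 + 110) - 179 = 6194 - 179 = 6015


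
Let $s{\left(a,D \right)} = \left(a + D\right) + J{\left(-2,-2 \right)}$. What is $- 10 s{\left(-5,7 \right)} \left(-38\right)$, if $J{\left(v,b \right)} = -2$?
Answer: $0$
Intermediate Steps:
$s{\left(a,D \right)} = -2 + D + a$ ($s{\left(a,D \right)} = \left(a + D\right) - 2 = \left(D + a\right) - 2 = -2 + D + a$)
$- 10 s{\left(-5,7 \right)} \left(-38\right) = - 10 \left(-2 + 7 - 5\right) \left(-38\right) = \left(-10\right) 0 \left(-38\right) = 0 \left(-38\right) = 0$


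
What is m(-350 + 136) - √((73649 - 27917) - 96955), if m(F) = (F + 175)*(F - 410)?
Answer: 24336 - I*√51223 ≈ 24336.0 - 226.32*I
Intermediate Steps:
m(F) = (-410 + F)*(175 + F) (m(F) = (175 + F)*(-410 + F) = (-410 + F)*(175 + F))
m(-350 + 136) - √((73649 - 27917) - 96955) = (-71750 + (-350 + 136)² - 235*(-350 + 136)) - √((73649 - 27917) - 96955) = (-71750 + (-214)² - 235*(-214)) - √(45732 - 96955) = (-71750 + 45796 + 50290) - √(-51223) = 24336 - I*√51223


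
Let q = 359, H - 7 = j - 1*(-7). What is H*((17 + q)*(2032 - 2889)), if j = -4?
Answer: -3222320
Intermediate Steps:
H = 10 (H = 7 + (-4 - 1*(-7)) = 7 + (-4 + 7) = 7 + 3 = 10)
H*((17 + q)*(2032 - 2889)) = 10*((17 + 359)*(2032 - 2889)) = 10*(376*(-857)) = 10*(-322232) = -3222320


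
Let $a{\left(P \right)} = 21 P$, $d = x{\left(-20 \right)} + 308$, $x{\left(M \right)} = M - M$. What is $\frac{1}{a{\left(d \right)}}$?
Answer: $\frac{1}{6468} \approx 0.00015461$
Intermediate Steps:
$x{\left(M \right)} = 0$
$d = 308$ ($d = 0 + 308 = 308$)
$\frac{1}{a{\left(d \right)}} = \frac{1}{21 \cdot 308} = \frac{1}{6468}$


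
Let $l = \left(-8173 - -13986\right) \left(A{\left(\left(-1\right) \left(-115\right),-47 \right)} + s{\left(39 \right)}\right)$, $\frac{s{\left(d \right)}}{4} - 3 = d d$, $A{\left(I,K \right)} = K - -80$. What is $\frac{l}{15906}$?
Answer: $\frac{11875959}{5302} \approx 2239.9$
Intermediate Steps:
$A{\left(I,K \right)} = 80 + K$ ($A{\left(I,K \right)} = K + 80 = 80 + K$)
$s{\left(d \right)} = 12 + 4 d^{2}$ ($s{\left(d \right)} = 12 + 4 d d = 12 + 4 d^{2}$)
$l = 35627877$ ($l = \left(-8173 - -13986\right) \left(\left(80 - 47\right) + \left(12 + 4 \cdot 39^{2}\right)\right) = \left(-8173 + 13986\right) \left(33 + \left(12 + 4 \cdot 1521\right)\right) = 5813 \left(33 + \left(12 + 6084\right)\right) = 5813 \left(33 + 6096\right) = 5813 \cdot 6129 = 35627877$)
$\frac{l}{15906} = \frac{35627877}{15906} = 35627877 \cdot \frac{1}{15906} = \frac{11875959}{5302}$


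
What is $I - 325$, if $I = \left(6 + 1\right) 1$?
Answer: $-318$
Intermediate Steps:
$I = 7$ ($I = 7 \cdot 1 = 7$)
$I - 325 = 7 - 325 = -318$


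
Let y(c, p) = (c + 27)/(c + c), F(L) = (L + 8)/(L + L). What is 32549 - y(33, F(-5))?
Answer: 358029/11 ≈ 32548.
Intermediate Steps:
F(L) = (8 + L)/(2*L) (F(L) = (8 + L)/((2*L)) = (8 + L)*(1/(2*L)) = (8 + L)/(2*L))
y(c, p) = (27 + c)/(2*c) (y(c, p) = (27 + c)/((2*c)) = (27 + c)*(1/(2*c)) = (27 + c)/(2*c))
32549 - y(33, F(-5)) = 32549 - (27 + 33)/(2*33) = 32549 - 60/(2*33) = 32549 - 1*10/11 = 32549 - 10/11 = 358029/11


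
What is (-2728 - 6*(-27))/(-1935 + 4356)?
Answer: -2566/2421 ≈ -1.0599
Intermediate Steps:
(-2728 - 6*(-27))/(-1935 + 4356) = (-2728 + 162)/2421 = -2566*1/2421 = -2566/2421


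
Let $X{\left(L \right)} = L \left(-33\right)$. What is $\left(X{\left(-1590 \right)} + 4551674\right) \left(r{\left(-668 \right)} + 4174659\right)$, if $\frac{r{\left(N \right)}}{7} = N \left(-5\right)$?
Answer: $19328376073616$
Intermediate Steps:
$r{\left(N \right)} = - 35 N$ ($r{\left(N \right)} = 7 N \left(-5\right) = 7 \left(- 5 N\right) = - 35 N$)
$X{\left(L \right)} = - 33 L$
$\left(X{\left(-1590 \right)} + 4551674\right) \left(r{\left(-668 \right)} + 4174659\right) = \left(\left(-33\right) \left(-1590\right) + 4551674\right) \left(\left(-35\right) \left(-668\right) + 4174659\right) = \left(52470 + 4551674\right) \left(23380 + 4174659\right) = 4604144 \cdot 4198039 = 19328376073616$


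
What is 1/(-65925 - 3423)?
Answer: -1/69348 ≈ -1.4420e-5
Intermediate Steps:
1/(-65925 - 3423) = 1/(-69348) = -1/69348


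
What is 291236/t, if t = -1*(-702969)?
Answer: 291236/702969 ≈ 0.41429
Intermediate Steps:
t = 702969
291236/t = 291236/702969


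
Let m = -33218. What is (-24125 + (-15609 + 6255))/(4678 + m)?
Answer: 33479/28540 ≈ 1.1731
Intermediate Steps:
(-24125 + (-15609 + 6255))/(4678 + m) = (-24125 + (-15609 + 6255))/(4678 - 33218) = (-24125 - 9354)/(-28540) = -33479*(-1/28540) = 33479/28540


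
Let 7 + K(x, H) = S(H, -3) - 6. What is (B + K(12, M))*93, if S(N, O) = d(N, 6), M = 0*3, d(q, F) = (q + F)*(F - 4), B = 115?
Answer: 10602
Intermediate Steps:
d(q, F) = (-4 + F)*(F + q) (d(q, F) = (F + q)*(-4 + F) = (-4 + F)*(F + q))
M = 0
S(N, O) = 12 + 2*N (S(N, O) = 6**2 - 4*6 - 4*N + 6*N = 36 - 24 - 4*N + 6*N = 12 + 2*N)
K(x, H) = -1 + 2*H (K(x, H) = -7 + ((12 + 2*H) - 6) = -7 + (6 + 2*H) = -1 + 2*H)
(B + K(12, M))*93 = (115 + (-1 + 2*0))*93 = (115 + (-1 + 0))*93 = (115 - 1)*93 = 114*93 = 10602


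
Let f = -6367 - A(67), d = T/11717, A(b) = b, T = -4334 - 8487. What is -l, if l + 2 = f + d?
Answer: 75423433/11717 ≈ 6437.1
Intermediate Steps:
T = -12821
d = -12821/11717 ≈ -1.0942
f = -6434 (f = -6367 - 1*67 = -6367 - 67 = -6434)
l = -75423433/11717 (l = -2 + (-6434 - 12821/11717) = -2 - 75399999/11717 = -75423433/11717 ≈ -6437.1)
-l = -1*(-75423433/11717) = 75423433/11717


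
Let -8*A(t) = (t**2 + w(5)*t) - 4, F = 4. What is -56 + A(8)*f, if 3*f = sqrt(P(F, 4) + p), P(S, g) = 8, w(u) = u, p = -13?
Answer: -56 - 25*I*sqrt(5)/6 ≈ -56.0 - 9.317*I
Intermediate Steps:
f = I*sqrt(5)/3 (f = sqrt(8 - 13)/3 = sqrt(-5)/3 = (I*sqrt(5))/3 = I*sqrt(5)/3 ≈ 0.74536*I)
A(t) = 1/2 - 5*t/8 - t**2/8 (A(t) = -((t**2 + 5*t) - 4)/8 = -(-4 + t**2 + 5*t)/8 = 1/2 - 5*t/8 - t**2/8)
-56 + A(8)*f = -56 + (1/2 - 5/8*8 - 1/8*8**2)*(I*sqrt(5)/3) = -56 + (1/2 - 5 - 1/8*64)*(I*sqrt(5)/3) = -56 + (1/2 - 5 - 8)*(I*sqrt(5)/3) = -56 - 25*I*sqrt(5)/6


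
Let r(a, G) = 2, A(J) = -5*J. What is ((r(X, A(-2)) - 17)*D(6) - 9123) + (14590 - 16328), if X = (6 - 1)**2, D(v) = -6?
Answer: -10771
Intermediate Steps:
X = 25 (X = 5**2 = 25)
((r(X, A(-2)) - 17)*D(6) - 9123) + (14590 - 16328) = ((2 - 17)*(-6) - 9123) + (14590 - 16328) = (-15*(-6) - 9123) - 1738 = (90 - 9123) - 1738 = -9033 - 1738 = -10771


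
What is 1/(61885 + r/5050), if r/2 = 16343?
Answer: 2525/156275968 ≈ 1.6157e-5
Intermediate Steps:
r = 32686 (r = 2*16343 = 32686)
1/(61885 + r/5050) = 1/(61885 + 32686/5050) = 1/(61885 + 32686*(1/5050)) = 1/(61885 + 16343/2525) = 1/(156275968/2525) = 2525/156275968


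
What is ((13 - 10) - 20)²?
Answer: 289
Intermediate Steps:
((13 - 10) - 20)² = (3 - 20)² = (-17)² = 289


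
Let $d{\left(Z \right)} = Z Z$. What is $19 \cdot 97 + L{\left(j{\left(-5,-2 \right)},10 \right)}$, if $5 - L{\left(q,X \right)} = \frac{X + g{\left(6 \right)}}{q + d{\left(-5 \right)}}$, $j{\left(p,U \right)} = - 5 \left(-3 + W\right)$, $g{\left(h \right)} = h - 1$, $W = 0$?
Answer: $\frac{14781}{8} \approx 1847.6$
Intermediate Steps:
$d{\left(Z \right)} = Z^{2}$
$g{\left(h \right)} = -1 + h$ ($g{\left(h \right)} = h - 1 = -1 + h$)
$j{\left(p,U \right)} = 15$ ($j{\left(p,U \right)} = - 5 \left(-3 + 0\right) = \left(-5\right) \left(-3\right) = 15$)
$L{\left(q,X \right)} = 5 - \frac{5 + X}{25 + q}$ ($L{\left(q,X \right)} = 5 - \frac{X + \left(-1 + 6\right)}{q + \left(-5\right)^{2}} = 5 - \frac{X + 5}{q + 25} = 5 - \frac{5 + X}{25 + q}$)
$19 \cdot 97 + L{\left(j{\left(-5,-2 \right)},10 \right)} = 19 \cdot 97 + \frac{120 - 10 + 5 \cdot 15}{25 + 15} = 1843 + \frac{120 - 10 + 75}{40} = 1843 + \frac{1}{40} \cdot 185 = 1843 + \frac{37}{8} = \frac{14781}{8}$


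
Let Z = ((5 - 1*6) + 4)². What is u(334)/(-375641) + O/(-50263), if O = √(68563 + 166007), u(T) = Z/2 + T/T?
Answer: -11/751282 - √234570/50263 ≈ -0.0096504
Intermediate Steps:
Z = 9 (Z = ((5 - 6) + 4)² = (-1 + 4)² = 3² = 9)
u(T) = 11/2 (u(T) = 9/2 + T/T = 9*(½) + 1 = 9/2 + 1 = 11/2)
O = √234570 ≈ 484.32
u(334)/(-375641) + O/(-50263) = (11/2)/(-375641) + √234570/(-50263) = (11/2)*(-1/375641) + √234570*(-1/50263) = -11/751282 - √234570/50263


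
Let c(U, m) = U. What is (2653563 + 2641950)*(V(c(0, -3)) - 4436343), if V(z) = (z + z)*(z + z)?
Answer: -23492712028959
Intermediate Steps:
V(z) = 4*z**2 (V(z) = (2*z)*(2*z) = 4*z**2)
(2653563 + 2641950)*(V(c(0, -3)) - 4436343) = (2653563 + 2641950)*(4*0**2 - 4436343) = 5295513*(4*0 - 4436343) = 5295513*(0 - 4436343) = 5295513*(-4436343) = -23492712028959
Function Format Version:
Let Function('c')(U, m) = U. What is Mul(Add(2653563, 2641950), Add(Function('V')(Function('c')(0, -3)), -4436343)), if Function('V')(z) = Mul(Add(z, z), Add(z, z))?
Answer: -23492712028959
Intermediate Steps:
Function('V')(z) = Mul(4, Pow(z, 2)) (Function('V')(z) = Mul(Mul(2, z), Mul(2, z)) = Mul(4, Pow(z, 2)))
Mul(Add(2653563, 2641950), Add(Function('V')(Function('c')(0, -3)), -4436343)) = Mul(Add(2653563, 2641950), Add(Mul(4, Pow(0, 2)), -4436343)) = Mul(5295513, Add(Mul(4, 0), -4436343)) = Mul(5295513, Add(0, -4436343)) = Mul(5295513, -4436343) = -23492712028959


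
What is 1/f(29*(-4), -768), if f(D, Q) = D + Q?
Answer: -1/884 ≈ -0.0011312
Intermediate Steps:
1/f(29*(-4), -768) = 1/(29*(-4) - 768) = 1/(-116 - 768) = 1/(-884) = -1/884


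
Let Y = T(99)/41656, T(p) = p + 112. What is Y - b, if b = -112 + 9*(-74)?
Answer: 32408579/41656 ≈ 778.00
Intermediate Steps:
T(p) = 112 + p
b = -778 (b = -112 - 666 = -778)
Y = 211/41656 (Y = (112 + 99)/41656 = 211*(1/41656) = 211/41656 ≈ 0.0050653)
Y - b = 211/41656 - 1*(-778) = 211/41656 + 778 = 32408579/41656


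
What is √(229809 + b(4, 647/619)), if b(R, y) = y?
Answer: √88054246742/619 ≈ 479.39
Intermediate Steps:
√(229809 + b(4, 647/619)) = √(229809 + 647/619) = √(142252418/619) = √88054246742/619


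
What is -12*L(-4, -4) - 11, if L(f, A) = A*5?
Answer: 229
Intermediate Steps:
L(f, A) = 5*A
-12*L(-4, -4) - 11 = -60*(-4) - 11 = -12*(-20) - 11 = 240 - 11 = 229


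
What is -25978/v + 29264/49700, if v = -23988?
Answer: 249136429/149025450 ≈ 1.6718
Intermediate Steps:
-25978/v + 29264/49700 = -25978/(-23988) + 29264/49700 = -25978*(-1/23988) + 29264*(1/49700) = 12989/11994 + 7316/12425 = 249136429/149025450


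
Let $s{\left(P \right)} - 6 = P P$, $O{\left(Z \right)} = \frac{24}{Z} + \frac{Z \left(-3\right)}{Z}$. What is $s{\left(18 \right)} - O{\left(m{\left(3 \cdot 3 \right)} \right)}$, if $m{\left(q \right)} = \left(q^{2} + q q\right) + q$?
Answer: $\frac{18973}{57} \approx 332.86$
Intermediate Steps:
$m{\left(q \right)} = q + 2 q^{2}$ ($m{\left(q \right)} = \left(q^{2} + q^{2}\right) + q = 2 q^{2} + q = q + 2 q^{2}$)
$O{\left(Z \right)} = -3 + \frac{24}{Z}$ ($O{\left(Z \right)} = \frac{24}{Z} + \frac{\left(-3\right) Z}{Z} = \frac{24}{Z} - 3 = -3 + \frac{24}{Z}$)
$s{\left(P \right)} = 6 + P^{2}$ ($s{\left(P \right)} = 6 + P P = 6 + P^{2}$)
$s{\left(18 \right)} - O{\left(m{\left(3 \cdot 3 \right)} \right)} = \left(6 + 18^{2}\right) - \left(-3 + \frac{24}{3 \cdot 3 \left(1 + 2 \cdot 3 \cdot 3\right)}\right) = \left(6 + 324\right) - \left(-3 + \frac{24}{9 \left(1 + 2 \cdot 9\right)}\right) = 330 - \left(-3 + \frac{24}{9 \left(1 + 18\right)}\right) = 330 - \left(-3 + \frac{24}{9 \cdot 19}\right) = 330 - \left(-3 + \frac{24}{171}\right) = 330 - \left(-3 + 24 \cdot \frac{1}{171}\right) = 330 - \left(-3 + \frac{8}{57}\right) = 330 - - \frac{163}{57} = 330 + \frac{163}{57} = \frac{18973}{57}$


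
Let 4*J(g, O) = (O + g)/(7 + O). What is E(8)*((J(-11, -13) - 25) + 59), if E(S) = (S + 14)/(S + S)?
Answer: 385/8 ≈ 48.125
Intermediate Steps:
E(S) = (14 + S)/(2*S) (E(S) = (14 + S)/((2*S)) = (14 + S)*(1/(2*S)) = (14 + S)/(2*S))
J(g, O) = (O + g)/(4*(7 + O)) (J(g, O) = ((O + g)/(7 + O))/4 = (O + g)/(4*(7 + O)))
E(8)*((J(-11, -13) - 25) + 59) = ((½)*(14 + 8)/8)*(((-13 - 11)/(4*(7 - 13)) - 25) + 59) = ((½)*(⅛)*22)*(((¼)*(-24)/(-6) - 25) + 59) = 11*(((¼)*(-⅙)*(-24) - 25) + 59)/8 = 11*((1 - 25) + 59)/8 = 11*(-24 + 59)/8 = (11/8)*35 = 385/8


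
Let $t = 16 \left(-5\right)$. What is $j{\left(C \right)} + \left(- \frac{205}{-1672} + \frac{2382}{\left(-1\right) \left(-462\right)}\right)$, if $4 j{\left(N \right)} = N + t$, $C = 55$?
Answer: $- \frac{11371}{11704} \approx -0.97155$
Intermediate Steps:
$t = -80$
$j{\left(N \right)} = -20 + \frac{N}{4}$ ($j{\left(N \right)} = \frac{N - 80}{4} = \frac{-80 + N}{4} = -20 + \frac{N}{4}$)
$j{\left(C \right)} + \left(- \frac{205}{-1672} + \frac{2382}{\left(-1\right) \left(-462\right)}\right) = \left(-20 + \frac{1}{4} \cdot 55\right) + \left(- \frac{205}{-1672} + \frac{2382}{\left(-1\right) \left(-462\right)}\right) = \left(-20 + \frac{55}{4}\right) - \left(- \frac{205}{1672} - \frac{2382}{462}\right) = - \frac{25}{4} + \left(\frac{205}{1672} + 2382 \cdot \frac{1}{462}\right) = - \frac{25}{4} + \left(\frac{205}{1672} + \frac{397}{77}\right) = - \frac{25}{4} + \frac{61779}{11704} = - \frac{11371}{11704}$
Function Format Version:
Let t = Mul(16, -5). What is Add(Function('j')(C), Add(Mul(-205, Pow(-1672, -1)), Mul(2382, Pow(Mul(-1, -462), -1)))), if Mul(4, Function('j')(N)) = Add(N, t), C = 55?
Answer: Rational(-11371, 11704) ≈ -0.97155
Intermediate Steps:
t = -80
Function('j')(N) = Add(-20, Mul(Rational(1, 4), N)) (Function('j')(N) = Mul(Rational(1, 4), Add(N, -80)) = Mul(Rational(1, 4), Add(-80, N)) = Add(-20, Mul(Rational(1, 4), N)))
Add(Function('j')(C), Add(Mul(-205, Pow(-1672, -1)), Mul(2382, Pow(Mul(-1, -462), -1)))) = Add(Add(-20, Mul(Rational(1, 4), 55)), Add(Mul(-205, Pow(-1672, -1)), Mul(2382, Pow(Mul(-1, -462), -1)))) = Add(Add(-20, Rational(55, 4)), Add(Mul(-205, Rational(-1, 1672)), Mul(2382, Pow(462, -1)))) = Add(Rational(-25, 4), Add(Rational(205, 1672), Mul(2382, Rational(1, 462)))) = Add(Rational(-25, 4), Add(Rational(205, 1672), Rational(397, 77))) = Add(Rational(-25, 4), Rational(61779, 11704)) = Rational(-11371, 11704)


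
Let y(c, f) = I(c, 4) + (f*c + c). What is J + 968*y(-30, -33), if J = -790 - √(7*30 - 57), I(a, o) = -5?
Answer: 923650 - 3*√17 ≈ 9.2364e+5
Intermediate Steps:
J = -790 - 3*√17 (J = -790 - √(210 - 57) = -790 - √153 = -790 - 3*√17 ≈ -802.37)
y(c, f) = -5 + c + c*f (y(c, f) = -5 + (f*c + c) = -5 + (c*f + c) = -5 + (c + c*f) = -5 + c + c*f)
J + 968*y(-30, -33) = (-790 - 3*√17) + 968*(-5 - 30 - 30*(-33)) = (-790 - 3*√17) + 968*(-5 - 30 + 990) = (-790 - 3*√17) + 968*955 = (-790 - 3*√17) + 924440 = 923650 - 3*√17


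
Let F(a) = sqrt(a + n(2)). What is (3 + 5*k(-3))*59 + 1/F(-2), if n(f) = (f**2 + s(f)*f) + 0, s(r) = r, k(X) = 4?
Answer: 1357 + sqrt(6)/6 ≈ 1357.4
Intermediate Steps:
n(f) = 2*f**2 (n(f) = (f**2 + f*f) + 0 = (f**2 + f**2) + 0 = 2*f**2 + 0 = 2*f**2)
F(a) = sqrt(8 + a) (F(a) = sqrt(a + 2*2**2) = sqrt(a + 2*4) = sqrt(a + 8) = sqrt(8 + a))
(3 + 5*k(-3))*59 + 1/F(-2) = (3 + 5*4)*59 + 1/(sqrt(8 - 2)) = (3 + 20)*59 + 1/(sqrt(6)) = 23*59 + sqrt(6)/6 = 1357 + sqrt(6)/6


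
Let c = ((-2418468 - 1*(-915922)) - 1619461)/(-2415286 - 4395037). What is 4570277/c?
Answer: 31125062569471/3122007 ≈ 9.9696e+6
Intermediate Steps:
c = 3122007/6810323 (c = ((-2418468 + 915922) - 1619461)/(-6810323) = (-1502546 - 1619461)*(-1/6810323) = -3122007*(-1/6810323) = 3122007/6810323 ≈ 0.45842)
4570277/c = 4570277/(3122007/6810323) = 4570277*(6810323/3122007) = 31125062569471/3122007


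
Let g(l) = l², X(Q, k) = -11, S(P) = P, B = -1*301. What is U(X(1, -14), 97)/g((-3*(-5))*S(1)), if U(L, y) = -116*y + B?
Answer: -3851/75 ≈ -51.347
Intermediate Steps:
B = -301
U(L, y) = -301 - 116*y (U(L, y) = -116*y - 301 = -301 - 116*y)
U(X(1, -14), 97)/g((-3*(-5))*S(1)) = (-301 - 116*97)/((-3*(-5)*1)²) = (-301 - 11252)/((15*1)²) = -11553/(15²) = -11553/225 = -11553*1/225 = -3851/75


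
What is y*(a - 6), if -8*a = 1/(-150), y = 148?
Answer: -266363/300 ≈ -887.88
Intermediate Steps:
a = 1/1200 (a = -⅛/(-150) = -⅛*(-1/150) = 1/1200 ≈ 0.00083333)
y*(a - 6) = 148*(1/1200 - 6) = 148*(-7199/1200) = -266363/300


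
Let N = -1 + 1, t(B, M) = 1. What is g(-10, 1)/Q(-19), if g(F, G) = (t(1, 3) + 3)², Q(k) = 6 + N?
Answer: 8/3 ≈ 2.6667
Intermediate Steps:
N = 0
Q(k) = 6 (Q(k) = 6 + 0 = 6)
g(F, G) = 16 (g(F, G) = (1 + 3)² = 4² = 16)
g(-10, 1)/Q(-19) = 16/6 = 16*(⅙) = 8/3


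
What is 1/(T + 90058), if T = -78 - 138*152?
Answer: 1/69004 ≈ 1.4492e-5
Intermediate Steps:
T = -21054 (T = -78 - 20976 = -21054)
1/(T + 90058) = 1/(-21054 + 90058) = 1/69004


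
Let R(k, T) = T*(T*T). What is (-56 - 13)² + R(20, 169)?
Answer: 4831570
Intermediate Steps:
R(k, T) = T³ (R(k, T) = T*T² = T³)
(-56 - 13)² + R(20, 169) = (-56 - 13)² + 169³ = (-69)² + 4826809 = 4761 + 4826809 = 4831570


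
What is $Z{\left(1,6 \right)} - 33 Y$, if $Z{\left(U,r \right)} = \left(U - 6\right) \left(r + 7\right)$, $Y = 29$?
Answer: $-1022$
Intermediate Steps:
$Z{\left(U,r \right)} = \left(-6 + U\right) \left(7 + r\right)$
$Z{\left(1,6 \right)} - 33 Y = \left(-42 - 36 + 7 \cdot 1 + 1 \cdot 6\right) - 957 = \left(-42 - 36 + 7 + 6\right) - 957 = -65 - 957 = -1022$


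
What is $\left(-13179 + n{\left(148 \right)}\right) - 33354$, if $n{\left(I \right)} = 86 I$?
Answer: $-33805$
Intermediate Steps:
$\left(-13179 + n{\left(148 \right)}\right) - 33354 = \left(-13179 + 86 \cdot 148\right) - 33354 = \left(-13179 + 12728\right) - 33354 = -451 - 33354 = -33805$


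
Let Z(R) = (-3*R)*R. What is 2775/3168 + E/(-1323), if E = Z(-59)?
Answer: 1361287/155232 ≈ 8.7694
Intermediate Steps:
Z(R) = -3*R²
E = -10443 (E = -3*(-59)² = -3*3481 = -10443)
2775/3168 + E/(-1323) = 2775/3168 - 10443/(-1323) = 2775*(1/3168) - 10443*(-1/1323) = 925/1056 + 3481/441 = 1361287/155232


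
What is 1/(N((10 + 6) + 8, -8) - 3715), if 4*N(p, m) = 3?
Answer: -4/14857 ≈ -0.00026923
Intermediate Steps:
N(p, m) = 3/4 (N(p, m) = (1/4)*3 = 3/4)
1/(N((10 + 6) + 8, -8) - 3715) = 1/(3/4 - 3715) = 1/(-14857/4) = -4/14857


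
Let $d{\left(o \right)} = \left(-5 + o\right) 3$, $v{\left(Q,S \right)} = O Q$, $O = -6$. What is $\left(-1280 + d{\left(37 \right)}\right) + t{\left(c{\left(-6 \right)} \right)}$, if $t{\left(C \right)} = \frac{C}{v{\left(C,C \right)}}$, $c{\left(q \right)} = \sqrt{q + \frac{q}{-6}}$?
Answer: $- \frac{7105}{6} \approx -1184.2$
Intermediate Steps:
$v{\left(Q,S \right)} = - 6 Q$
$c{\left(q \right)} = \frac{\sqrt{30} \sqrt{q}}{6}$ ($c{\left(q \right)} = \sqrt{q + q \left(- \frac{1}{6}\right)} = \sqrt{q - \frac{q}{6}} = \sqrt{\frac{5 q}{6}} = \frac{\sqrt{30} \sqrt{q}}{6}$)
$d{\left(o \right)} = -15 + 3 o$
$t{\left(C \right)} = - \frac{1}{6}$ ($t{\left(C \right)} = \frac{C}{\left(-6\right) C} = C \left(- \frac{1}{6 C}\right) = - \frac{1}{6}$)
$\left(-1280 + d{\left(37 \right)}\right) + t{\left(c{\left(-6 \right)} \right)} = \left(-1280 + \left(-15 + 3 \cdot 37\right)\right) - \frac{1}{6} = \left(-1280 + \left(-15 + 111\right)\right) - \frac{1}{6} = \left(-1280 + 96\right) - \frac{1}{6} = -1184 - \frac{1}{6} = - \frac{7105}{6}$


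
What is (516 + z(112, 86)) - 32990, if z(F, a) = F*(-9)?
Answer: -33482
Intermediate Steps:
z(F, a) = -9*F
(516 + z(112, 86)) - 32990 = (516 - 9*112) - 32990 = (516 - 1008) - 32990 = -492 - 32990 = -33482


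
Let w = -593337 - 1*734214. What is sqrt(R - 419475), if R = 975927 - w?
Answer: sqrt(1884003) ≈ 1372.6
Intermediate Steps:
w = -1327551 (w = -593337 - 734214 = -1327551)
R = 2303478 (R = 975927 - 1*(-1327551) = 975927 + 1327551 = 2303478)
sqrt(R - 419475) = sqrt(2303478 - 419475) = sqrt(1884003)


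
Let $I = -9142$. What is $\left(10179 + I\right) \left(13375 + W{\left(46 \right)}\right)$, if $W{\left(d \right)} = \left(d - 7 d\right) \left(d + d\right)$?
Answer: $-12461629$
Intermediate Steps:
$W{\left(d \right)} = - 12 d^{2}$ ($W{\left(d \right)} = - 6 d 2 d = - 12 d^{2}$)
$\left(10179 + I\right) \left(13375 + W{\left(46 \right)}\right) = \left(10179 - 9142\right) \left(13375 - 12 \cdot 46^{2}\right) = 1037 \left(13375 - 25392\right) = 1037 \left(-12017\right) = -12461629$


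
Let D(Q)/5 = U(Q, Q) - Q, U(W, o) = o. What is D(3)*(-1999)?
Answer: 0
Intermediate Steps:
D(Q) = 0 (D(Q) = 5*(Q - Q) = 5*0 = 0)
D(3)*(-1999) = 0*(-1999) = 0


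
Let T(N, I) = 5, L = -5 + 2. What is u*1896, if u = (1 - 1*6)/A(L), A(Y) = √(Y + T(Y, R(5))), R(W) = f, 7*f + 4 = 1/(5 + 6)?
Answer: -4740*√2 ≈ -6703.4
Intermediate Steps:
f = -43/77 (f = -4/7 + 1/(7*(5 + 6)) = -4/7 + (⅐)/11 = -4/7 + (⅐)*(1/11) = -4/7 + 1/77 = -43/77 ≈ -0.55844)
L = -3
R(W) = -43/77
A(Y) = √(5 + Y) (A(Y) = √(Y + 5) = √(5 + Y))
u = -5*√2/2 (u = (1 - 1*6)/(√(5 - 3)) = (1 - 6)/(√2) = -5*√2/2 ≈ -3.5355)
u*1896 = -5*√2/2*1896 = -4740*√2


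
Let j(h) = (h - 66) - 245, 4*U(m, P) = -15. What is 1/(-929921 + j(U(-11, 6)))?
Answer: -4/3720943 ≈ -1.0750e-6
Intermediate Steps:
U(m, P) = -15/4 (U(m, P) = (¼)*(-15) = -15/4)
j(h) = -311 + h (j(h) = (-66 + h) - 245 = -311 + h)
1/(-929921 + j(U(-11, 6))) = 1/(-929921 + (-311 - 15/4)) = 1/(-929921 - 1259/4) = 1/(-3720943/4) = -4/3720943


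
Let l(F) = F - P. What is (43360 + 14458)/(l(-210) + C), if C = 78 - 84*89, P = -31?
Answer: -57818/7577 ≈ -7.6307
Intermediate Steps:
C = -7398 (C = 78 - 7476 = -7398)
l(F) = 31 + F (l(F) = F - 1*(-31) = F + 31 = 31 + F)
(43360 + 14458)/(l(-210) + C) = (43360 + 14458)/((31 - 210) - 7398) = 57818/(-179 - 7398) = 57818/(-7577) = 57818*(-1/7577) = -57818/7577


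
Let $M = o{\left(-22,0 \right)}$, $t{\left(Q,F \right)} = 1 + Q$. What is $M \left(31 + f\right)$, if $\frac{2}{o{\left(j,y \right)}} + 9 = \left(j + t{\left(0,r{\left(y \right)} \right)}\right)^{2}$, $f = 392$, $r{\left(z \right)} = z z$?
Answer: $\frac{47}{24} \approx 1.9583$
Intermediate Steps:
$r{\left(z \right)} = z^{2}$
$o{\left(j,y \right)} = \frac{2}{-9 + \left(1 + j\right)^{2}}$ ($o{\left(j,y \right)} = \frac{2}{-9 + \left(j + \left(1 + 0\right)\right)^{2}} = \frac{2}{-9 + \left(j + 1\right)^{2}} = \frac{2}{-9 + \left(1 + j\right)^{2}}$)
$M = \frac{1}{216}$ ($M = \frac{2}{-9 + \left(1 - 22\right)^{2}} = \frac{2}{-9 + \left(-21\right)^{2}} = \frac{2}{-9 + 441} = \frac{2}{432} = 2 \cdot \frac{1}{432} = \frac{1}{216} \approx 0.0046296$)
$M \left(31 + f\right) = \frac{31 + 392}{216} = \frac{1}{216} \cdot 423 = \frac{47}{24}$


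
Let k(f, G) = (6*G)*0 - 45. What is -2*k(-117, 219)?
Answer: 90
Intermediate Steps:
k(f, G) = -45 (k(f, G) = 0 - 45 = -45)
-2*k(-117, 219) = -2*(-45) = 90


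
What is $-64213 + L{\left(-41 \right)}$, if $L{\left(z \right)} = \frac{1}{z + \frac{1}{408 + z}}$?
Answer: $- \frac{966149165}{15046} \approx -64213.0$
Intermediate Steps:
$-64213 + L{\left(-41 \right)} = -64213 + \frac{408 - 41}{1 + \left(-41\right)^{2} + 408 \left(-41\right)} = -64213 + \frac{1}{1 + 1681 - 16728} \cdot 367 = -64213 + \frac{1}{-15046} \cdot 367 = -64213 - \frac{367}{15046} = - \frac{966149165}{15046}$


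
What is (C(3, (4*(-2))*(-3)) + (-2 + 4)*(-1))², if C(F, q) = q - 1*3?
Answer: 361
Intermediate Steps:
C(F, q) = -3 + q (C(F, q) = q - 3 = -3 + q)
(C(3, (4*(-2))*(-3)) + (-2 + 4)*(-1))² = ((-3 + (4*(-2))*(-3)) + (-2 + 4)*(-1))² = ((-3 - 8*(-3)) + 2*(-1))² = ((-3 + 24) - 2)² = (21 - 2)² = 19² = 361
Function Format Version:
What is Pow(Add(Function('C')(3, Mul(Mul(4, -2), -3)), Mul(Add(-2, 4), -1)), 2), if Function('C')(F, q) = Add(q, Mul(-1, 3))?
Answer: 361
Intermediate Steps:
Function('C')(F, q) = Add(-3, q) (Function('C')(F, q) = Add(q, -3) = Add(-3, q))
Pow(Add(Function('C')(3, Mul(Mul(4, -2), -3)), Mul(Add(-2, 4), -1)), 2) = Pow(Add(Add(-3, Mul(Mul(4, -2), -3)), Mul(Add(-2, 4), -1)), 2) = Pow(Add(Add(-3, Mul(-8, -3)), Mul(2, -1)), 2) = Pow(Add(Add(-3, 24), -2), 2) = Pow(Add(21, -2), 2) = Pow(19, 2) = 361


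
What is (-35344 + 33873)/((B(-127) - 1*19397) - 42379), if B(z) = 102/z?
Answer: 186817/7845654 ≈ 0.023812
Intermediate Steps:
(-35344 + 33873)/((B(-127) - 1*19397) - 42379) = (-35344 + 33873)/((102/(-127) - 1*19397) - 42379) = -1471/((102*(-1/127) - 19397) - 42379) = -1471/((-102/127 - 19397) - 42379) = -1471/(-2463521/127 - 42379) = -1471/(-7845654/127) = -1471*(-127/7845654) = 186817/7845654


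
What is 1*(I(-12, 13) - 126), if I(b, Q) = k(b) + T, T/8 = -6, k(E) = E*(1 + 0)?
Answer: -186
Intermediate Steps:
k(E) = E (k(E) = E*1 = E)
T = -48 (T = 8*(-6) = -48)
I(b, Q) = -48 + b (I(b, Q) = b - 48 = -48 + b)
1*(I(-12, 13) - 126) = 1*((-48 - 12) - 126) = 1*(-60 - 126) = 1*(-186) = -186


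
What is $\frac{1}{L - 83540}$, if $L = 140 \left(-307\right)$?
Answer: $- \frac{1}{126520} \approx -7.9039 \cdot 10^{-6}$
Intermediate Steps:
$L = -42980$
$\frac{1}{L - 83540} = \frac{1}{-42980 - 83540} = \frac{1}{-126520} = - \frac{1}{126520}$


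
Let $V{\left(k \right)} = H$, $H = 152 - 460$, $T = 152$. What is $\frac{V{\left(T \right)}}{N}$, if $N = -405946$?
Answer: $\frac{154}{202973} \approx 0.00075872$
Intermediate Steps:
$H = -308$
$V{\left(k \right)} = -308$
$\frac{V{\left(T \right)}}{N} = - \frac{308}{-405946} = \left(-308\right) \left(- \frac{1}{405946}\right) = \frac{154}{202973}$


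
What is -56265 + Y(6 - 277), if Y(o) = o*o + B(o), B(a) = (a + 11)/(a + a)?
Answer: 4654826/271 ≈ 17176.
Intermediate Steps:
B(a) = (11 + a)/(2*a) (B(a) = (11 + a)/((2*a)) = (11 + a)*(1/(2*a)) = (11 + a)/(2*a))
Y(o) = o² + (11 + o)/(2*o) (Y(o) = o*o + (11 + o)/(2*o) = o² + (11 + o)/(2*o))
-56265 + Y(6 - 277) = -56265 + (11 + (6 - 277) + 2*(6 - 277)³)/(2*(6 - 277)) = -56265 + (½)*(11 - 271 + 2*(-271)³)/(-271) = -56265 + (½)*(-1/271)*(11 - 271 + 2*(-19902511)) = -56265 + (½)*(-1/271)*(11 - 271 - 39805022) = -56265 + (½)*(-1/271)*(-39805282) = -56265 + 19902641/271 = 4654826/271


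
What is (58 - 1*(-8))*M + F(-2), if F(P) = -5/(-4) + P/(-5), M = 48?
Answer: 63393/20 ≈ 3169.6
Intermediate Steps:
F(P) = 5/4 - P/5 (F(P) = -5*(-¼) + P*(-⅕) = 5/4 - P/5)
(58 - 1*(-8))*M + F(-2) = (58 - 1*(-8))*48 + (5/4 - ⅕*(-2)) = (58 + 8)*48 + (5/4 + ⅖) = 66*48 + 33/20 = 3168 + 33/20 = 63393/20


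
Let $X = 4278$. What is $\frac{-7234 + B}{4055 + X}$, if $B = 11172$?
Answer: $\frac{3938}{8333} \approx 0.47258$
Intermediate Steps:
$\frac{-7234 + B}{4055 + X} = \frac{-7234 + 11172}{4055 + 4278} = \frac{3938}{8333}$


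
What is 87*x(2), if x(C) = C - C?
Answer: 0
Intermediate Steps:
x(C) = 0
87*x(2) = 87*0 = 0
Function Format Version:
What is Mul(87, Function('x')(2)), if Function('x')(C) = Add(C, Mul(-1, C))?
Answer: 0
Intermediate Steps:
Function('x')(C) = 0
Mul(87, Function('x')(2)) = Mul(87, 0) = 0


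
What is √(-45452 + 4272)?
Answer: 2*I*√10295 ≈ 202.93*I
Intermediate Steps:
√(-45452 + 4272) = √(-41180) = 2*I*√10295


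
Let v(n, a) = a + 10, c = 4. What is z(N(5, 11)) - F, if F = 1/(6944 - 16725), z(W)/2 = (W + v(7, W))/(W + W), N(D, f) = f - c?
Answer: 234751/68467 ≈ 3.4287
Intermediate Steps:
v(n, a) = 10 + a
N(D, f) = -4 + f (N(D, f) = f - 1*4 = f - 4 = -4 + f)
z(W) = (10 + 2*W)/W (z(W) = 2*((W + (10 + W))/(W + W)) = 2*((10 + 2*W)/((2*W))) = 2*((10 + 2*W)*(1/(2*W))) = 2*((10 + 2*W)/(2*W)) = (10 + 2*W)/W)
F = -1/9781 (F = 1/(-9781) = -1/9781 ≈ -0.00010224)
z(N(5, 11)) - F = (2 + 10/(-4 + 11)) - 1*(-1/9781) = (2 + 10/7) + 1/9781 = 24/7 + 1/9781 = 234751/68467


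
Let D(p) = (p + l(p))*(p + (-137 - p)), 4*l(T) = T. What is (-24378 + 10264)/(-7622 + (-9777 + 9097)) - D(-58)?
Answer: -82445501/8302 ≈ -9930.8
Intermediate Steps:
l(T) = T/4
D(p) = -685*p/4 (D(p) = (p + p/4)*(p + (-137 - p)) = (5*p/4)*(-137) = -685*p/4)
(-24378 + 10264)/(-7622 + (-9777 + 9097)) - D(-58) = (-24378 + 10264)/(-7622 + (-9777 + 9097)) - (-685)*(-58)/4 = -14114/(-7622 - 680) - 1*19865/2 = -14114/(-8302) - 19865/2 = -14114*(-1/8302) - 19865/2 = 7057/4151 - 19865/2 = -82445501/8302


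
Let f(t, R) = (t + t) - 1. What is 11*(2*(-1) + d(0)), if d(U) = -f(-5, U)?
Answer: 99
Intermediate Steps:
f(t, R) = -1 + 2*t (f(t, R) = 2*t - 1 = -1 + 2*t)
d(U) = 11 (d(U) = -(-1 + 2*(-5)) = -(-1 - 10) = -1*(-11) = 11)
11*(2*(-1) + d(0)) = 11*(2*(-1) + 11) = 11*(-2 + 11) = 11*9 = 99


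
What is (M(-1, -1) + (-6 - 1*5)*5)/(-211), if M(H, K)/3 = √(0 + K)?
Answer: 55/211 - 3*I/211 ≈ 0.26066 - 0.014218*I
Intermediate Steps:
M(H, K) = 3*√K (M(H, K) = 3*√(0 + K) = 3*√K)
(M(-1, -1) + (-6 - 1*5)*5)/(-211) = (3*√(-1) + (-6 - 1*5)*5)/(-211) = (3*I + (-6 - 5)*5)*(-1/211) = (3*I - 11*5)*(-1/211) = (3*I - 55)*(-1/211) = (-55 + 3*I)*(-1/211) = 55/211 - 3*I/211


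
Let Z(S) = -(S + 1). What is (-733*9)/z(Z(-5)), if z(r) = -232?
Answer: 6597/232 ≈ 28.435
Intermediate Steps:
Z(S) = -1 - S (Z(S) = -(1 + S) = -1 - S)
(-733*9)/z(Z(-5)) = -733*9/(-232) = -6597*(-1/232) = 6597/232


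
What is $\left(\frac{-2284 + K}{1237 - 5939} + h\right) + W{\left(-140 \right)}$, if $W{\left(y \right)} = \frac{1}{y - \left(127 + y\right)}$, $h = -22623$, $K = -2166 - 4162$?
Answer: $- \frac{6754162960}{298577} \approx -22621.0$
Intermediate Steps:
$K = -6328$ ($K = -2166 - 4162 = -6328$)
$W{\left(y \right)} = - \frac{1}{127}$ ($W{\left(y \right)} = \frac{1}{-127} = - \frac{1}{127}$)
$\left(\frac{-2284 + K}{1237 - 5939} + h\right) + W{\left(-140 \right)} = \left(\frac{-2284 - 6328}{1237 - 5939} - 22623\right) - \frac{1}{127} = \left(- \frac{8612}{-4702} - 22623\right) - \frac{1}{127} = \left(\left(-8612\right) \left(- \frac{1}{4702}\right) - 22623\right) - \frac{1}{127} = \left(\frac{4306}{2351} - 22623\right) - \frac{1}{127} = - \frac{53182367}{2351} - \frac{1}{127} = - \frac{6754162960}{298577}$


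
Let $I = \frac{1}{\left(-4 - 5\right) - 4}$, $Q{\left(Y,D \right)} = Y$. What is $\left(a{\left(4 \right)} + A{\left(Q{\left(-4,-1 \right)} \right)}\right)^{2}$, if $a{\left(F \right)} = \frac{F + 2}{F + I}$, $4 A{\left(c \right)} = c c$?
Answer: $\frac{8836}{289} \approx 30.574$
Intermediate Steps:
$I = - \frac{1}{13}$ ($I = \frac{1}{-9 - 4} = \frac{1}{-13} = - \frac{1}{13} \approx -0.076923$)
$A{\left(c \right)} = \frac{c^{2}}{4}$ ($A{\left(c \right)} = \frac{c c}{4} = \frac{c^{2}}{4}$)
$a{\left(F \right)} = \frac{2 + F}{- \frac{1}{13} + F}$ ($a{\left(F \right)} = \frac{F + 2}{F - \frac{1}{13}} = \frac{2 + F}{- \frac{1}{13} + F}$)
$\left(a{\left(4 \right)} + A{\left(Q{\left(-4,-1 \right)} \right)}\right)^{2} = \left(\frac{13 \left(2 + 4\right)}{-1 + 13 \cdot 4} + \frac{\left(-4\right)^{2}}{4}\right)^{2} = \left(13 \frac{1}{-1 + 52} \cdot 6 + \frac{1}{4} \cdot 16\right)^{2} = \left(13 \cdot \frac{1}{51} \cdot 6 + 4\right)^{2} = \left(\frac{26}{17} + 4\right)^{2} = \left(\frac{94}{17}\right)^{2} = \frac{8836}{289}$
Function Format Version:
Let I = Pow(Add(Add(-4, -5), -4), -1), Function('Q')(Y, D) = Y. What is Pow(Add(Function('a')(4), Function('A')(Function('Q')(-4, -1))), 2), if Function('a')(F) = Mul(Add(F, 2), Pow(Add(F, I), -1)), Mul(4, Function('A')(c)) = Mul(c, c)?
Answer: Rational(8836, 289) ≈ 30.574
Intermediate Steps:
I = Rational(-1, 13) (I = Pow(Add(-9, -4), -1) = Pow(-13, -1) = Rational(-1, 13) ≈ -0.076923)
Function('A')(c) = Mul(Rational(1, 4), Pow(c, 2)) (Function('A')(c) = Mul(Rational(1, 4), Mul(c, c)) = Mul(Rational(1, 4), Pow(c, 2)))
Function('a')(F) = Mul(Pow(Add(Rational(-1, 13), F), -1), Add(2, F)) (Function('a')(F) = Mul(Add(F, 2), Pow(Add(F, Rational(-1, 13)), -1)) = Mul(Add(2, F), Pow(Add(Rational(-1, 13), F), -1)) = Mul(Pow(Add(Rational(-1, 13), F), -1), Add(2, F)))
Pow(Add(Function('a')(4), Function('A')(Function('Q')(-4, -1))), 2) = Pow(Add(Mul(13, Pow(Add(-1, Mul(13, 4)), -1), Add(2, 4)), Mul(Rational(1, 4), Pow(-4, 2))), 2) = Pow(Add(Mul(13, Pow(Add(-1, 52), -1), 6), Mul(Rational(1, 4), 16)), 2) = Pow(Add(Mul(13, Pow(51, -1), 6), 4), 2) = Pow(Add(Mul(13, Rational(1, 51), 6), 4), 2) = Pow(Add(Rational(26, 17), 4), 2) = Pow(Rational(94, 17), 2) = Rational(8836, 289)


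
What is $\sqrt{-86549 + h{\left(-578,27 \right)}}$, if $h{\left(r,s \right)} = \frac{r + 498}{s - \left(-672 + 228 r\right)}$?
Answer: $\frac{i \sqrt{1519086013616301}}{132483} \approx 294.19 i$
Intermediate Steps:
$h{\left(r,s \right)} = \frac{498 + r}{672 + s - 228 r}$ ($h{\left(r,s \right)} = \frac{498 + r}{s - \left(-672 + 228 r\right)} = \frac{498 + r}{672 + s - 228 r}$)
$\sqrt{-86549 + h{\left(-578,27 \right)}} = \sqrt{-86549 + \frac{498 - 578}{672 + 27 - -131784}} = \sqrt{-86549 + \frac{1}{672 + 27 + 131784} \left(-80\right)} = \sqrt{-86549 + \frac{1}{132483} \left(-80\right)} = \sqrt{-86549 - \frac{80}{132483}} = \sqrt{- \frac{11466271247}{132483}} = \frac{i \sqrt{1519086013616301}}{132483}$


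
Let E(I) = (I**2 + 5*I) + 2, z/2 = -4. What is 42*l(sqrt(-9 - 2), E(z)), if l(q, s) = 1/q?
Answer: -42*I*sqrt(11)/11 ≈ -12.663*I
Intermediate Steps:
z = -8 (z = 2*(-4) = -8)
E(I) = 2 + I**2 + 5*I
42*l(sqrt(-9 - 2), E(z)) = 42/(sqrt(-9 - 2)) = 42/(sqrt(-11)) = 42/((I*sqrt(11))) = 42*(-I*sqrt(11)/11) = -42*I*sqrt(11)/11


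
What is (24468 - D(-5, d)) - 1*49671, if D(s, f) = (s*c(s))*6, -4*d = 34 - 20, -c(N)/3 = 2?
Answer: -25383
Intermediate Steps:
c(N) = -6 (c(N) = -3*2 = -6)
d = -7/2 (d = -(34 - 20)/4 = -¼*14 = -7/2 ≈ -3.5000)
D(s, f) = -36*s (D(s, f) = (s*(-6))*6 = -6*s*6 = -36*s)
(24468 - D(-5, d)) - 1*49671 = (24468 - (-36)*(-5)) - 1*49671 = (24468 - 1*180) - 49671 = (24468 - 180) - 49671 = 24288 - 49671 = -25383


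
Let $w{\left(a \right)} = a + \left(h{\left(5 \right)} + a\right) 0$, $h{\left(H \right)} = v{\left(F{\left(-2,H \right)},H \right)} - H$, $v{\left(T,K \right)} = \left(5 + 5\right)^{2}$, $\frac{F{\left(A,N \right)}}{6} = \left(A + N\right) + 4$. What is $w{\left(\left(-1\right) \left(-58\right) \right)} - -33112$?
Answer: $33170$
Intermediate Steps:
$F{\left(A,N \right)} = 24 + 6 A + 6 N$ ($F{\left(A,N \right)} = 6 \left(\left(A + N\right) + 4\right) = 6 \left(4 + A + N\right) = 24 + 6 A + 6 N$)
$v{\left(T,K \right)} = 100$ ($v{\left(T,K \right)} = 10^{2} = 100$)
$h{\left(H \right)} = 100 - H$
$w{\left(a \right)} = a$ ($w{\left(a \right)} = a + \left(\left(100 - 5\right) + a\right) 0 = a + \left(95 + a\right) 0 = a + 0 = a$)
$w{\left(\left(-1\right) \left(-58\right) \right)} - -33112 = \left(-1\right) \left(-58\right) - -33112 = 58 + 33112 = 33170$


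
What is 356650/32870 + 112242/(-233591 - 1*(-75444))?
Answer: 5271373301/519829189 ≈ 10.141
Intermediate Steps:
356650/32870 + 112242/(-233591 - 1*(-75444)) = 356650*(1/32870) + 112242/(-233591 + 75444) = 35665/3287 + 112242/(-158147) = 35665/3287 + 112242*(-1/158147) = 35665/3287 - 112242/158147 = 5271373301/519829189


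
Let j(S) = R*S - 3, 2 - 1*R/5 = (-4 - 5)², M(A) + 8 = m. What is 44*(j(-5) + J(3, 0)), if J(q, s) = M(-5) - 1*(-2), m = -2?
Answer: 86416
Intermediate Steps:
M(A) = -10 (M(A) = -8 - 2 = -10)
J(q, s) = -8 (J(q, s) = -10 - 1*(-2) = -10 + 2 = -8)
R = -395 (R = 10 - 5*(-4 - 5)² = 10 - 5*(-9)² = 10 - 5*81 = 10 - 405 = -395)
j(S) = -3 - 395*S (j(S) = -395*S - 3 = -3 - 395*S)
44*(j(-5) + J(3, 0)) = 44*((-3 - 395*(-5)) - 8) = 44*((-3 + 1975) - 8) = 44*(1972 - 8) = 44*1964 = 86416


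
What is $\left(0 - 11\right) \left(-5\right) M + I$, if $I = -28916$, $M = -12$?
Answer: $-29576$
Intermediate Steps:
$\left(0 - 11\right) \left(-5\right) M + I = \left(0 - 11\right) \left(-5\right) \left(-12\right) - 28916 = \left(-11\right) \left(-5\right) \left(-12\right) - 28916 = 55 \left(-12\right) - 28916 = -660 - 28916 = -29576$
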